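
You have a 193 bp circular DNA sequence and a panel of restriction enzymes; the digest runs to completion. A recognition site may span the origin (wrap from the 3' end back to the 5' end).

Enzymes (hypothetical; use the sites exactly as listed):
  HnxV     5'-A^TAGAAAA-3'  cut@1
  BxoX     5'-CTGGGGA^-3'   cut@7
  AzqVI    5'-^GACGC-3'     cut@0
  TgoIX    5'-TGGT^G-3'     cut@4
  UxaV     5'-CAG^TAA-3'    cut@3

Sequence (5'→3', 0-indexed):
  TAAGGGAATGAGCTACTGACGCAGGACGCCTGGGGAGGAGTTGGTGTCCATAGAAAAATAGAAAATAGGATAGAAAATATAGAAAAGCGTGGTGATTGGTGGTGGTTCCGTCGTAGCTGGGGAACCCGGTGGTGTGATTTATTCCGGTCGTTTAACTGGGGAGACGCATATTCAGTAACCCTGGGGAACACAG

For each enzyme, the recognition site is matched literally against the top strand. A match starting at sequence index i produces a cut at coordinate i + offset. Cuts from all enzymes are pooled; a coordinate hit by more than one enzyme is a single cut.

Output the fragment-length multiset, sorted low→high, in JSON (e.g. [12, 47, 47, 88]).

Site scan:
  HnxV (ATAGAAAA, off=1): starts [49, 57, 69, 78] → cuts [50, 58, 70, 79]
  BxoX (CTGGGGA, off=7): starts [29, 116, 155, 180] → cuts [36, 123, 162, 187]
  AzqVI (GACGC, off=0): starts [17, 24, 162] → cuts [17, 24, 162]
  TgoIX (TGGTG, off=4): starts [41, 89, 96, 99, 129] → cuts [45, 93, 100, 103, 133]
  UxaV (CAGTAA, off=3): starts [172, 190] → cuts [0, 175]

All cut coordinates (distinct, sorted): [0, 17, 24, 36, 45, 50, 58, 70, 79, 93, 100, 103, 123, 133, 162, 175, 187]

Fragment lengths:
  0→17: 17 bp
  17→24: 7 bp
  24→36: 12 bp
  36→45: 9 bp
  45→50: 5 bp
  50→58: 8 bp
  58→70: 12 bp
  70→79: 9 bp
  79→93: 14 bp
  93→100: 7 bp
  100→103: 3 bp
  103→123: 20 bp
  123→133: 10 bp
  133→162: 29 bp
  162→175: 13 bp
  175→187: 12 bp
  187→0 (wrap): 193-187+0 = 6 bp

[3,5,6,7,7,8,9,9,10,12,12,12,13,14,17,20,29]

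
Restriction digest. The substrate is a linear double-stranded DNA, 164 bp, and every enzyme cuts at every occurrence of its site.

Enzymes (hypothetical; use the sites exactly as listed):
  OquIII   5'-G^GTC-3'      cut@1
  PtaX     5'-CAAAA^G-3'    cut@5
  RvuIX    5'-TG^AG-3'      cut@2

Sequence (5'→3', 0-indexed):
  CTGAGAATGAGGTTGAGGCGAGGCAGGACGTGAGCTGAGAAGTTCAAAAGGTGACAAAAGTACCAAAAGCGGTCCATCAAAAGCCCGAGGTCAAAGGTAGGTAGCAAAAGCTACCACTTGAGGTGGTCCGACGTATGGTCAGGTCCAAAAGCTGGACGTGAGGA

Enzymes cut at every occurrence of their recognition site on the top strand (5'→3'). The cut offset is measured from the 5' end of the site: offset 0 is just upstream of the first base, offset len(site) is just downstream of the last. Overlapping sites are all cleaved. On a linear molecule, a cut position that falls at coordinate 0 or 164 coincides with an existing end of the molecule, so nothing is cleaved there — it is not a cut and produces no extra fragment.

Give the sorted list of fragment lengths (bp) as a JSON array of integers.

Per-enzyme occurrences:
  OquIII (GGTC, off=1): starts [70, 88, 124, 136, 141] → cuts [71, 89, 125, 137, 142]
  PtaX (CAAAAG, off=5): starts [44, 54, 63, 77, 104, 145] → cuts [49, 59, 68, 82, 109, 150]
  RvuIX (TGAG, off=2): starts [1, 7, 13, 30, 35, 118, 158] → cuts [3, 9, 15, 32, 37, 120, 160]

Pooled cuts: [3, 9, 15, 32, 37, 49, 59, 68, 71, 82, 89, 109, 120, 125, 137, 142, 150, 160]

Fragment lengths:
  [0,3): 3 bp
  [3,9): 6 bp
  [9,15): 6 bp
  [15,32): 17 bp
  [32,37): 5 bp
  [37,49): 12 bp
  [49,59): 10 bp
  [59,68): 9 bp
  [68,71): 3 bp
  [71,82): 11 bp
  [82,89): 7 bp
  [89,109): 20 bp
  [109,120): 11 bp
  [120,125): 5 bp
  [125,137): 12 bp
  [137,142): 5 bp
  [142,150): 8 bp
  [150,160): 10 bp
  [160,164): 4 bp

[3,3,4,5,5,5,6,6,7,8,9,10,10,11,11,12,12,17,20]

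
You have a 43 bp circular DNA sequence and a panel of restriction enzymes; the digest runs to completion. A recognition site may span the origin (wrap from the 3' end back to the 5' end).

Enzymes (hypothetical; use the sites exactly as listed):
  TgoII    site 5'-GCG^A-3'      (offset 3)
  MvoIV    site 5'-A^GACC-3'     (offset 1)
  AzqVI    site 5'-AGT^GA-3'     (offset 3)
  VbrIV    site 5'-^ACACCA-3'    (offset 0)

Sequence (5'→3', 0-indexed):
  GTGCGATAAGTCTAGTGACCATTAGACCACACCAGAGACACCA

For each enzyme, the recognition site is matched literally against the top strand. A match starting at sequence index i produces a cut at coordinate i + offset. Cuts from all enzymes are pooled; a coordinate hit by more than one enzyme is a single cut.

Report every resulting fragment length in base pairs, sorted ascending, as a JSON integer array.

[4,8,9,11,11]

Scan for sites:
  TgoII GCGA/3: at [2] ⇒ [5]
  MvoIV AGACC/1: at [23] ⇒ [24]
  AzqVI AGTGA/3: at [13] ⇒ [16]
  VbrIV ACACCA/0: at [28, 37] ⇒ [28, 37]

All cut coordinates (distinct, sorted): [5, 16, 24, 28, 37]

Fragments:
  5→16: 11 bp
  16→24: 8 bp
  24→28: 4 bp
  28→37: 9 bp
  37→5 (wrap): 43-37+5 = 11 bp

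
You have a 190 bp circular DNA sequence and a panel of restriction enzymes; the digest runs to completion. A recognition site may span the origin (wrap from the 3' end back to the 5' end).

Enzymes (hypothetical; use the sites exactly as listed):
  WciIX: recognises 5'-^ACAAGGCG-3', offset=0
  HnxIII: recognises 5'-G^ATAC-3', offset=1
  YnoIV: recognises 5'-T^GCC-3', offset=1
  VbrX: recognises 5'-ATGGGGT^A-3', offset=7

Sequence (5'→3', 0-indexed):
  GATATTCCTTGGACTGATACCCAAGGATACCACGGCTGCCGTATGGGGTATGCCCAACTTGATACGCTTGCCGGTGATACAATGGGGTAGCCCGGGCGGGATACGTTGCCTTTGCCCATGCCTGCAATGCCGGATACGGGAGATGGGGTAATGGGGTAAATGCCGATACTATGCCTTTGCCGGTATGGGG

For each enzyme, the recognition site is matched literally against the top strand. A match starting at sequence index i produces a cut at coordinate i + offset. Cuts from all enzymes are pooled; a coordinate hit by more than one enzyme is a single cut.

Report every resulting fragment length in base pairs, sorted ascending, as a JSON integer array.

[2,4,4,5,6,6,6,7,7,7,8,8,9,10,10,11,12,12,12,16,28]

Per-enzyme occurrences:
  WciIX (ACAAGGCG, off=0): no sites
  HnxIII (GATAC, off=1): starts [15, 25, 60, 75, 99, 132, 164] → cuts [16, 26, 61, 76, 100, 133, 165]
  YnoIV (TGCC, off=1): starts [36, 50, 68, 106, 112, 118, 127, 160, 171, 177] → cuts [37, 51, 69, 107, 113, 119, 128, 161, 172, 178]
  VbrX (ATGGGGTA, off=7): starts [42, 81, 142, 150] → cuts [49, 88, 149, 157]

Pooled cuts: [16, 26, 37, 49, 51, 61, 69, 76, 88, 100, 107, 113, 119, 128, 133, 149, 157, 161, 165, 172, 178]

Fragment lengths:
  16→26: 10 bp
  26→37: 11 bp
  37→49: 12 bp
  49→51: 2 bp
  51→61: 10 bp
  61→69: 8 bp
  69→76: 7 bp
  76→88: 12 bp
  88→100: 12 bp
  100→107: 7 bp
  107→113: 6 bp
  113→119: 6 bp
  119→128: 9 bp
  128→133: 5 bp
  133→149: 16 bp
  149→157: 8 bp
  157→161: 4 bp
  161→165: 4 bp
  165→172: 7 bp
  172→178: 6 bp
  178→16 (wrap): 190-178+16 = 28 bp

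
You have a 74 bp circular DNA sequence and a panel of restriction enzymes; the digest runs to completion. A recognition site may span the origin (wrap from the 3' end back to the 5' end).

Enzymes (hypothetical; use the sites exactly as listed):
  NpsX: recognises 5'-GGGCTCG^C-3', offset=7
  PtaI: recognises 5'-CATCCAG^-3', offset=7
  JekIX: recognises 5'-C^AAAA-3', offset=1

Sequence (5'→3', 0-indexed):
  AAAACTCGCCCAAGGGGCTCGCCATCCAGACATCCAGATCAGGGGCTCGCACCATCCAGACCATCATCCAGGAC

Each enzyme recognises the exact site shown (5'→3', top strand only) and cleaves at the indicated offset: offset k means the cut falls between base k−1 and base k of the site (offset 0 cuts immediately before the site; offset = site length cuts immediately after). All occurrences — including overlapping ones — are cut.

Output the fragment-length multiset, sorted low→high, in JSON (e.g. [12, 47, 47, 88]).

Scan for sites:
  NpsX GGGCTCGC/7: at [14, 42] ⇒ [21, 49]
  PtaI CATCCAG/7: at [22, 30, 52, 64] ⇒ [29, 37, 59, 71]
  JekIX CAAAA/1: at [73] ⇒ [0]

All cut coordinates (distinct, sorted): [0, 21, 29, 37, 49, 59, 71]

Fragments:
  0→21: 21 bp
  21→29: 8 bp
  29→37: 8 bp
  37→49: 12 bp
  49→59: 10 bp
  59→71: 12 bp
  71→0 (wrap): 74-71+0 = 3 bp

[3,8,8,10,12,12,21]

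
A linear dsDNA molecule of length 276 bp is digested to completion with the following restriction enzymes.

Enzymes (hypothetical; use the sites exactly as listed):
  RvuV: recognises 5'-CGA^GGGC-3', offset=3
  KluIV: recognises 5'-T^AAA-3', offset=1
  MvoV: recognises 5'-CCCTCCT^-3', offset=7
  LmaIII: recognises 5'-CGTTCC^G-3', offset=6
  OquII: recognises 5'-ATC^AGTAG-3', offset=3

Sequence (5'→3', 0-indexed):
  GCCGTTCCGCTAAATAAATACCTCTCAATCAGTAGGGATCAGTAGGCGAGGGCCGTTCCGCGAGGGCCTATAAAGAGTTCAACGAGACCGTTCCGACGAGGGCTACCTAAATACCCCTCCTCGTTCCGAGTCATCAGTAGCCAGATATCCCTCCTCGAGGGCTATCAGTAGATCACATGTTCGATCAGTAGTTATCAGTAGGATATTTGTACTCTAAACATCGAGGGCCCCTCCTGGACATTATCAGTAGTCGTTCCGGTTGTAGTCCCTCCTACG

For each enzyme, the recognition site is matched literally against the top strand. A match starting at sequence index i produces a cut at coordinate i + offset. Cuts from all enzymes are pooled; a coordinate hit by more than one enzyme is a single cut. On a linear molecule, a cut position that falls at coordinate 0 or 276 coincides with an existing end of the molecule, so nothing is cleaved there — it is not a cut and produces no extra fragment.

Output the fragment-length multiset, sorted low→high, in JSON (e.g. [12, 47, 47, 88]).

Scan for sites:
  RvuV (CGAGGGC, off=3): starts [46, 60, 96, 155, 221] → cuts [49, 63, 99, 158, 224]
  KluIV (TAAA, off=1): starts [10, 14, 70, 107, 214] → cuts [11, 15, 71, 108, 215]
  MvoV (CCCTCCT, off=7): starts [114, 148, 228, 266] → cuts [121, 155, 235, 273]
  LmaIII (CGTTCCG, off=6): starts [2, 53, 88, 121, 251] → cuts [8, 59, 94, 127, 257]
  OquII (ATCAGTAG, off=3): starts [27, 37, 132, 163, 183, 193, 242] → cuts [30, 40, 135, 166, 186, 196, 245]

Pooled cuts: [8, 11, 15, 30, 40, 49, 59, 63, 71, 94, 99, 108, 121, 127, 135, 155, 158, 166, 186, 196, 215, 224, 235, 245, 257, 273]

Fragment lengths:
  [0,8): 8 bp
  [8,11): 3 bp
  [11,15): 4 bp
  [15,30): 15 bp
  [30,40): 10 bp
  [40,49): 9 bp
  [49,59): 10 bp
  [59,63): 4 bp
  [63,71): 8 bp
  [71,94): 23 bp
  [94,99): 5 bp
  [99,108): 9 bp
  [108,121): 13 bp
  [121,127): 6 bp
  [127,135): 8 bp
  [135,155): 20 bp
  [155,158): 3 bp
  [158,166): 8 bp
  [166,186): 20 bp
  [186,196): 10 bp
  [196,215): 19 bp
  [215,224): 9 bp
  [224,235): 11 bp
  [235,245): 10 bp
  [245,257): 12 bp
  [257,273): 16 bp
  [273,276): 3 bp

[3,3,3,4,4,5,6,8,8,8,8,9,9,9,10,10,10,10,11,12,13,15,16,19,20,20,23]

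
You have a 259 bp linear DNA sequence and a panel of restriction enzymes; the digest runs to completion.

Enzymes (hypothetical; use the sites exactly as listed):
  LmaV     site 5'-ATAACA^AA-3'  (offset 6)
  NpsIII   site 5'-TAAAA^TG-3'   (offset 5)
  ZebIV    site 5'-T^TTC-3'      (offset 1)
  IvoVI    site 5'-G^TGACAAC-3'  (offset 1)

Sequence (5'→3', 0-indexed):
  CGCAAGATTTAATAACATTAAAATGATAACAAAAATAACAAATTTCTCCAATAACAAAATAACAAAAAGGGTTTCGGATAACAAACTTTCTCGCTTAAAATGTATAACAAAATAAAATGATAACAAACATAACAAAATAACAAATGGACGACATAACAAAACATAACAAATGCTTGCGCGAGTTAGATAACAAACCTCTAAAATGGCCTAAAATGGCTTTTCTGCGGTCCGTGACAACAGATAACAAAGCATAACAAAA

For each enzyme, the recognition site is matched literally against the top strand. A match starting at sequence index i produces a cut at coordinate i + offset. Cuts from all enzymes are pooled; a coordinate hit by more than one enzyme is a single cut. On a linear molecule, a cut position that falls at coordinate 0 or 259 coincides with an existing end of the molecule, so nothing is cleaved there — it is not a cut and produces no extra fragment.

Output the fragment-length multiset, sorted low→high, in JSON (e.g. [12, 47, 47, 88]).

[3,3,4,6,8,8,8,8,8,8,9,9,9,10,10,10,11,11,12,13,13,15,16,23,24]

Per-enzyme occurrences:
  LmaV (ATAACAAA, off=6): starts [25, 34, 50, 58, 77, 103, 119, 128, 136, 152, 162, 186, 240, 250] → cuts [31, 40, 56, 64, 83, 109, 125, 134, 142, 158, 168, 192, 246, 256]
  NpsIII (TAAAATG, off=5): starts [18, 95, 112, 198, 208] → cuts [23, 100, 117, 203, 213]
  ZebIV (TTTC, off=1): starts [42, 71, 86, 218] → cuts [43, 72, 87, 219]
  IvoVI (GTGACAAC, off=1): starts [230] → cuts [231]

Pooled cuts: [23, 31, 40, 43, 56, 64, 72, 83, 87, 100, 109, 117, 125, 134, 142, 158, 168, 192, 203, 213, 219, 231, 246, 256]

Fragments:
  [0,23): 23 bp
  [23,31): 8 bp
  [31,40): 9 bp
  [40,43): 3 bp
  [43,56): 13 bp
  [56,64): 8 bp
  [64,72): 8 bp
  [72,83): 11 bp
  [83,87): 4 bp
  [87,100): 13 bp
  [100,109): 9 bp
  [109,117): 8 bp
  [117,125): 8 bp
  [125,134): 9 bp
  [134,142): 8 bp
  [142,158): 16 bp
  [158,168): 10 bp
  [168,192): 24 bp
  [192,203): 11 bp
  [203,213): 10 bp
  [213,219): 6 bp
  [219,231): 12 bp
  [231,246): 15 bp
  [246,256): 10 bp
  [256,259): 3 bp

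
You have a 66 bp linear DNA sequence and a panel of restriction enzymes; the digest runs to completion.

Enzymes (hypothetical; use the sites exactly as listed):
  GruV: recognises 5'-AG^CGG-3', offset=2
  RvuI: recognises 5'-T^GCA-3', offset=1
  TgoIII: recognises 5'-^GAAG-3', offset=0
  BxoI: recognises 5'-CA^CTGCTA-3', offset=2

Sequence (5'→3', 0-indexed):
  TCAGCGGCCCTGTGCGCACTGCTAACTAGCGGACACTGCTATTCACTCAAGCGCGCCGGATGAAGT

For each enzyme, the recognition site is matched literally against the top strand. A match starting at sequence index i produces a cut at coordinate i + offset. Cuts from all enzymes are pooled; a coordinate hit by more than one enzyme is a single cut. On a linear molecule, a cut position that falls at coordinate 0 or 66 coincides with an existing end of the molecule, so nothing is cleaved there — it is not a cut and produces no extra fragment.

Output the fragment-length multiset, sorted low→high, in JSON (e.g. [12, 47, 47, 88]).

[4,5,6,11,14,26]

Site scan:
  GruV (AGCGG, off=2): starts [2, 27] → cuts [4, 29]
  RvuI (TGCA, off=1): no sites
  TgoIII (GAAG, off=0): starts [61] → cuts [61]
  BxoI (CACTGCTA, off=2): starts [16, 33] → cuts [18, 35]

All cut coordinates (distinct, sorted): [4, 18, 29, 35, 61]

Fragments:
  [0,4): 4 bp
  [4,18): 14 bp
  [18,29): 11 bp
  [29,35): 6 bp
  [35,61): 26 bp
  [61,66): 5 bp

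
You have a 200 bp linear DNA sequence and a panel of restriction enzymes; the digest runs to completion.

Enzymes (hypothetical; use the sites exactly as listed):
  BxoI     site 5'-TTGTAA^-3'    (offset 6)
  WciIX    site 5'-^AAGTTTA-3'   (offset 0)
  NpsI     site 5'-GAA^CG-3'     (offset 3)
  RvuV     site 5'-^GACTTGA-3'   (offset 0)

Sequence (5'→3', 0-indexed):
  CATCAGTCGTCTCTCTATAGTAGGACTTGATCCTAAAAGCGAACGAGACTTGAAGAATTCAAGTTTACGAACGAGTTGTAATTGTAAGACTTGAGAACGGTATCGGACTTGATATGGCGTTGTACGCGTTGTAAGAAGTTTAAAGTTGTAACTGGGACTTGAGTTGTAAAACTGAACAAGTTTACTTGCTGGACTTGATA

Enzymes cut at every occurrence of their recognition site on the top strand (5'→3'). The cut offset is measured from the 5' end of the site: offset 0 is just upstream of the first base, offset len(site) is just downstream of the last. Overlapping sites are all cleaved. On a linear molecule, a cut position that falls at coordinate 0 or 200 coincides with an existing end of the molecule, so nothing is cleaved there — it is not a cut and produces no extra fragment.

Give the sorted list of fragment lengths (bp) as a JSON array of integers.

Per-enzyme occurrences:
  BxoI (TTGTAA, off=6): starts [75, 81, 128, 145, 163] → cuts [81, 87, 134, 151, 169]
  WciIX (AAGTTTA, off=0): starts [60, 135, 177] → cuts [60, 135, 177]
  NpsI (GAACG, off=3): starts [40, 68, 94] → cuts [43, 71, 97]
  RvuV (GACTTGA, off=0): starts [23, 46, 87, 105, 155, 191] → cuts [23, 46, 87, 105, 155, 191]

All cut coordinates (distinct, sorted): [23, 43, 46, 60, 71, 81, 87, 97, 105, 134, 135, 151, 155, 169, 177, 191]

Fragments:
  [0,23): 23 bp
  [23,43): 20 bp
  [43,46): 3 bp
  [46,60): 14 bp
  [60,71): 11 bp
  [71,81): 10 bp
  [81,87): 6 bp
  [87,97): 10 bp
  [97,105): 8 bp
  [105,134): 29 bp
  [134,135): 1 bp
  [135,151): 16 bp
  [151,155): 4 bp
  [155,169): 14 bp
  [169,177): 8 bp
  [177,191): 14 bp
  [191,200): 9 bp

[1,3,4,6,8,8,9,10,10,11,14,14,14,16,20,23,29]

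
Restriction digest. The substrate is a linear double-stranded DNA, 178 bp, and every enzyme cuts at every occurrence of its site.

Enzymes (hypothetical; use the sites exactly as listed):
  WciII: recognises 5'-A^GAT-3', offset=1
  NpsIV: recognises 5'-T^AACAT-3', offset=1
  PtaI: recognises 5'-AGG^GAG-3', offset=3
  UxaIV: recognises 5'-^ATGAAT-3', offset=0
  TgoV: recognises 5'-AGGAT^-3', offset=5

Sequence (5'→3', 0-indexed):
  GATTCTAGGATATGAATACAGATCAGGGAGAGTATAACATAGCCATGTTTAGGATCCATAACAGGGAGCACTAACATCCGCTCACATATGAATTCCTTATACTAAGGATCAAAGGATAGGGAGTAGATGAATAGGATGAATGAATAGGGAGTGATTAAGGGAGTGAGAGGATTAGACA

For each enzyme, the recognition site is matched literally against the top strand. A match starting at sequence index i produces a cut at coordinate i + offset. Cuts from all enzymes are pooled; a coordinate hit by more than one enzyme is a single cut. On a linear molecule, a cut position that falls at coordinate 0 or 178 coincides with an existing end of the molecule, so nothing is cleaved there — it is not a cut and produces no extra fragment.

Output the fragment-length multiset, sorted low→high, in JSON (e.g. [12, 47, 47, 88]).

Per-enzyme occurrences:
  WciII AGAT/1: at [19, 124] ⇒ [20, 125]
  NpsIV TAACAT/1: at [34, 71] ⇒ [35, 72]
  PtaI AGGGAG/3: at [24, 62, 117, 145, 157] ⇒ [27, 65, 120, 148, 160]
  UxaIV ATGAAT/0: at [11, 87, 126, 135, 139] ⇒ [11, 87, 126, 135, 139]
  TgoV AGGAT/5: at [6, 50, 104, 112, 132, 167] ⇒ [11, 55, 109, 117, 137, 172]

All cut coordinates (distinct, sorted): [11, 20, 27, 35, 55, 65, 72, 87, 109, 117, 120, 125, 126, 135, 137, 139, 148, 160, 172]

Fragment lengths:
  [0,11): 11 bp
  [11,20): 9 bp
  [20,27): 7 bp
  [27,35): 8 bp
  [35,55): 20 bp
  [55,65): 10 bp
  [65,72): 7 bp
  [72,87): 15 bp
  [87,109): 22 bp
  [109,117): 8 bp
  [117,120): 3 bp
  [120,125): 5 bp
  [125,126): 1 bp
  [126,135): 9 bp
  [135,137): 2 bp
  [137,139): 2 bp
  [139,148): 9 bp
  [148,160): 12 bp
  [160,172): 12 bp
  [172,178): 6 bp

[1,2,2,3,5,6,7,7,8,8,9,9,9,10,11,12,12,15,20,22]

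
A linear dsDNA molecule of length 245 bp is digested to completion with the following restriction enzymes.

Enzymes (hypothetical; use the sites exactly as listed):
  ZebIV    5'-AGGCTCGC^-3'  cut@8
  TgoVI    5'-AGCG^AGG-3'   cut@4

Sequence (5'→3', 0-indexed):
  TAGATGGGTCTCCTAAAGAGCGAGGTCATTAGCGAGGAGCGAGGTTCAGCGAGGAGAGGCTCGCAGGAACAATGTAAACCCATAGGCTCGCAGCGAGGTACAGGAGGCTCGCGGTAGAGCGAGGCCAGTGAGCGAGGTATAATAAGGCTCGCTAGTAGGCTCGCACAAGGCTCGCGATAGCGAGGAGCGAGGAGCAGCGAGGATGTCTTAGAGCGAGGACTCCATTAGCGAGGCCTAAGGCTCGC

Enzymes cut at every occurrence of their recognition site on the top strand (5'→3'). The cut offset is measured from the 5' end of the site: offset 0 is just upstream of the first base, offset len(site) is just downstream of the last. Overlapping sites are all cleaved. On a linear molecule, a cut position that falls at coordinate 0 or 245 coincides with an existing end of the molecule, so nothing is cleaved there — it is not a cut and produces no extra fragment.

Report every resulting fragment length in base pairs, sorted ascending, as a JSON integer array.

Per-enzyme occurrences:
  ZebIV (AGGCTCGC, off=8): starts [56, 83, 104, 144, 156, 167, 237] → cuts [64, 91, 112, 152, 164, 175] (position 245 is a terminus of the linear molecule — no cut)
  TgoVI (AGCGAGG, off=4): starts [18, 30, 37, 47, 91, 117, 130, 178, 185, 195, 211, 226] → cuts [22, 34, 41, 51, 95, 121, 134, 182, 189, 199, 215, 230]

All cut coordinates (distinct, sorted): [22, 34, 41, 51, 64, 91, 95, 112, 121, 134, 152, 164, 175, 182, 189, 199, 215, 230]

Fragment lengths:
  [0,22): 22 bp
  [22,34): 12 bp
  [34,41): 7 bp
  [41,51): 10 bp
  [51,64): 13 bp
  [64,91): 27 bp
  [91,95): 4 bp
  [95,112): 17 bp
  [112,121): 9 bp
  [121,134): 13 bp
  [134,152): 18 bp
  [152,164): 12 bp
  [164,175): 11 bp
  [175,182): 7 bp
  [182,189): 7 bp
  [189,199): 10 bp
  [199,215): 16 bp
  [215,230): 15 bp
  [230,245): 15 bp

[4,7,7,7,9,10,10,11,12,12,13,13,15,15,16,17,18,22,27]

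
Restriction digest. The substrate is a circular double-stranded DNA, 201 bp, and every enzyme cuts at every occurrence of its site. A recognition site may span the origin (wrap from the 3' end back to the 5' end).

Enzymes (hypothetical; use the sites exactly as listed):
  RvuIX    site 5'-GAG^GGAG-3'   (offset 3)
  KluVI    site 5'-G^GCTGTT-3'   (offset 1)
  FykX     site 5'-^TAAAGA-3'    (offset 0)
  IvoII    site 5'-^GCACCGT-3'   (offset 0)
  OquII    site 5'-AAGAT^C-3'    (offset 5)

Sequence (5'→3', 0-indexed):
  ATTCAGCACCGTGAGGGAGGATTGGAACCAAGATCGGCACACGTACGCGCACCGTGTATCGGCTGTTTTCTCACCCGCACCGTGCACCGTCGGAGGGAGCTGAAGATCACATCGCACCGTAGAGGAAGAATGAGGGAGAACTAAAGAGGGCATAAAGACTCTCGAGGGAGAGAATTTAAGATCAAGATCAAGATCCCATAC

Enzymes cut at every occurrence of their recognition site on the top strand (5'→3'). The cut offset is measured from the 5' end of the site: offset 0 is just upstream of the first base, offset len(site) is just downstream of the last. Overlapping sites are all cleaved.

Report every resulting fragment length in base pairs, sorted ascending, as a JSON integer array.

Scan for sites:
  RvuIX (GAGGGAG, off=3): starts [12, 92, 131, 163] → cuts [15, 95, 134, 166]
  KluVI (GGCTGTT, off=1): starts [60] → cuts [61]
  FykX (TAAAGA, off=0): starts [141, 152] → cuts [141, 152]
  IvoII (GCACCGT, off=0): starts [5, 48, 76, 83, 113] → cuts [5, 48, 76, 83, 113]
  OquII (AAGATC, off=5): starts [29, 102, 177, 183, 189] → cuts [34, 107, 182, 188, 194]

All cut coordinates (distinct, sorted): [5, 15, 34, 48, 61, 76, 83, 95, 107, 113, 134, 141, 152, 166, 182, 188, 194]

Fragments:
  5→15: 10 bp
  15→34: 19 bp
  34→48: 14 bp
  48→61: 13 bp
  61→76: 15 bp
  76→83: 7 bp
  83→95: 12 bp
  95→107: 12 bp
  107→113: 6 bp
  113→134: 21 bp
  134→141: 7 bp
  141→152: 11 bp
  152→166: 14 bp
  166→182: 16 bp
  182→188: 6 bp
  188→194: 6 bp
  194→5 (wrap): 201-194+5 = 12 bp

[6,6,6,7,7,10,11,12,12,12,13,14,14,15,16,19,21]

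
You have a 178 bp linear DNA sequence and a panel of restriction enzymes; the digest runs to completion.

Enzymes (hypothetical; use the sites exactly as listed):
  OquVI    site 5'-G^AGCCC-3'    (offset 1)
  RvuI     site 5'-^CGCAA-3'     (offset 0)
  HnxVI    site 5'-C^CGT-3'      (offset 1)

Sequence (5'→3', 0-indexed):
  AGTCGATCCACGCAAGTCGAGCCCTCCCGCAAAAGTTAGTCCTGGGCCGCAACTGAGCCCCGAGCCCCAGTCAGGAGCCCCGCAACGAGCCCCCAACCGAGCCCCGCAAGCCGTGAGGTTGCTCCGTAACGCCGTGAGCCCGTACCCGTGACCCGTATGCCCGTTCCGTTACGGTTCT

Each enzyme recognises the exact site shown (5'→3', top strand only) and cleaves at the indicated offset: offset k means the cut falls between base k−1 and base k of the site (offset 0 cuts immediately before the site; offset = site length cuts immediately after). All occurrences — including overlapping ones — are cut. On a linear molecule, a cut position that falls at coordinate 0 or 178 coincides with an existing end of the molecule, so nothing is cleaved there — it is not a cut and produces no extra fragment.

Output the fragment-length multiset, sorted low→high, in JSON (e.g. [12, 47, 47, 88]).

Per-enzyme occurrences:
  OquVI GAGCCC/1: at [18, 54, 61, 74, 86, 98, 135] ⇒ [19, 55, 62, 75, 87, 99, 136]
  RvuI CGCAA/0: at [10, 27, 47, 80, 104] ⇒ [10, 27, 47, 80, 104]
  HnxVI CCGT/1: at [110, 123, 131, 139, 145, 152, 160, 165] ⇒ [111, 124, 132, 140, 146, 153, 161, 166]

All cut coordinates (distinct, sorted): [10, 19, 27, 47, 55, 62, 75, 80, 87, 99, 104, 111, 124, 132, 136, 140, 146, 153, 161, 166]

Fragment lengths:
  [0,10): 10 bp
  [10,19): 9 bp
  [19,27): 8 bp
  [27,47): 20 bp
  [47,55): 8 bp
  [55,62): 7 bp
  [62,75): 13 bp
  [75,80): 5 bp
  [80,87): 7 bp
  [87,99): 12 bp
  [99,104): 5 bp
  [104,111): 7 bp
  [111,124): 13 bp
  [124,132): 8 bp
  [132,136): 4 bp
  [136,140): 4 bp
  [140,146): 6 bp
  [146,153): 7 bp
  [153,161): 8 bp
  [161,166): 5 bp
  [166,178): 12 bp

[4,4,5,5,5,6,7,7,7,7,8,8,8,8,9,10,12,12,13,13,20]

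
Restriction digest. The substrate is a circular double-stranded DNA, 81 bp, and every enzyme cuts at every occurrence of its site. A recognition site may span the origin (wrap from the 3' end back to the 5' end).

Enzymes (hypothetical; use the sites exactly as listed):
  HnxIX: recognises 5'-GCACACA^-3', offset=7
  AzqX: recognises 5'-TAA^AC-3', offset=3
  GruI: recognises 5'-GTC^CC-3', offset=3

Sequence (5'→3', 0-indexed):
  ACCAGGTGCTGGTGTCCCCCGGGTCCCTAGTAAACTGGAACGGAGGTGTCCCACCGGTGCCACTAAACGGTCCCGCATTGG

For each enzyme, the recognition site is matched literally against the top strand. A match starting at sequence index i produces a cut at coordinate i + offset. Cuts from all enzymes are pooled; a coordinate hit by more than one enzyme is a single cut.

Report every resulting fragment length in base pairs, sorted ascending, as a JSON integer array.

[6,8,9,16,17,25]

Scan for sites:
  HnxIX (GCACACA, off=7): no sites
  AzqX (TAAAC, off=3): starts [30, 63] → cuts [33, 66]
  GruI (GTCCC, off=3): starts [13, 22, 47, 69] → cuts [16, 25, 50, 72]

Pooled cuts: [16, 25, 33, 50, 66, 72]

Fragments:
  16→25: 9 bp
  25→33: 8 bp
  33→50: 17 bp
  50→66: 16 bp
  66→72: 6 bp
  72→16 (wrap): 81-72+16 = 25 bp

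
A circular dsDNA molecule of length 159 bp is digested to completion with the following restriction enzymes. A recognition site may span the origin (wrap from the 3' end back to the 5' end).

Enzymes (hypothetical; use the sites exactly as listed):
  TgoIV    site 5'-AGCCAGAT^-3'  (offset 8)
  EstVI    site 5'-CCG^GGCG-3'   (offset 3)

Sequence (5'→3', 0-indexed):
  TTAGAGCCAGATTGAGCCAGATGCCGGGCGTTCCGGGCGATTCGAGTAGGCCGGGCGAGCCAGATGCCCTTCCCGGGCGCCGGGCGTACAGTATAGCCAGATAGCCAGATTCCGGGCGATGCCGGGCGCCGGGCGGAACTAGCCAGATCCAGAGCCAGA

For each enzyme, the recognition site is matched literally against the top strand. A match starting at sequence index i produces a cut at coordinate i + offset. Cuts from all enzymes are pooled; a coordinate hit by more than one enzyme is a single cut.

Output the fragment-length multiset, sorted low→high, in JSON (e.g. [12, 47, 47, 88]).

[4,4,7,7,8,9,10,10,10,11,12,12,17,18,20]

Per-enzyme occurrences:
  TgoIV (AGCCAGAT, off=8): starts [4, 14, 57, 94, 102, 140, 152] → cuts [1, 12, 22, 65, 102, 110, 148]
  EstVI (CCGGGCG, off=3): starts [23, 32, 50, 72, 79, 111, 121, 128] → cuts [26, 35, 53, 75, 82, 114, 124, 131]

All cut coordinates (distinct, sorted): [1, 12, 22, 26, 35, 53, 65, 75, 82, 102, 110, 114, 124, 131, 148]

Fragment lengths:
  1→12: 11 bp
  12→22: 10 bp
  22→26: 4 bp
  26→35: 9 bp
  35→53: 18 bp
  53→65: 12 bp
  65→75: 10 bp
  75→82: 7 bp
  82→102: 20 bp
  102→110: 8 bp
  110→114: 4 bp
  114→124: 10 bp
  124→131: 7 bp
  131→148: 17 bp
  148→1 (wrap): 159-148+1 = 12 bp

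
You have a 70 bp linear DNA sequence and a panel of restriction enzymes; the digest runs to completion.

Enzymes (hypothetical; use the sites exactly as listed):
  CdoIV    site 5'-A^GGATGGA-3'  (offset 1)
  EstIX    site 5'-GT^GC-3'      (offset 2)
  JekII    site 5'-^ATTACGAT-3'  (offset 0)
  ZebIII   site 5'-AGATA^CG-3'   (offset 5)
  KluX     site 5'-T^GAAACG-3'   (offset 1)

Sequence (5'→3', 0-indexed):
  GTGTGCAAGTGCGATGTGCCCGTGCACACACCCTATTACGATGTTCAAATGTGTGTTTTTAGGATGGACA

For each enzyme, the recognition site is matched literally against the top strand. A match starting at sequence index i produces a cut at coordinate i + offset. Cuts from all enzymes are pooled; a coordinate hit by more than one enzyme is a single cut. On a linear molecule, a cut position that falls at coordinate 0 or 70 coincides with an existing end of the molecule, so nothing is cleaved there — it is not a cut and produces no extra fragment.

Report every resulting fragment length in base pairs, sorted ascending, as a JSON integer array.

Scan for sites:
  CdoIV (AGGATGGA, off=1): starts [60] → cuts [61]
  EstIX (GTGC, off=2): starts [2, 8, 15, 21] → cuts [4, 10, 17, 23]
  JekII (ATTACGAT, off=0): starts [34] → cuts [34]
  ZebIII (AGATACG, off=5): no sites
  KluX (TGAAACG, off=1): no sites

All cut coordinates (distinct, sorted): [4, 10, 17, 23, 34, 61]

Fragment lengths:
  [0,4): 4 bp
  [4,10): 6 bp
  [10,17): 7 bp
  [17,23): 6 bp
  [23,34): 11 bp
  [34,61): 27 bp
  [61,70): 9 bp

[4,6,6,7,9,11,27]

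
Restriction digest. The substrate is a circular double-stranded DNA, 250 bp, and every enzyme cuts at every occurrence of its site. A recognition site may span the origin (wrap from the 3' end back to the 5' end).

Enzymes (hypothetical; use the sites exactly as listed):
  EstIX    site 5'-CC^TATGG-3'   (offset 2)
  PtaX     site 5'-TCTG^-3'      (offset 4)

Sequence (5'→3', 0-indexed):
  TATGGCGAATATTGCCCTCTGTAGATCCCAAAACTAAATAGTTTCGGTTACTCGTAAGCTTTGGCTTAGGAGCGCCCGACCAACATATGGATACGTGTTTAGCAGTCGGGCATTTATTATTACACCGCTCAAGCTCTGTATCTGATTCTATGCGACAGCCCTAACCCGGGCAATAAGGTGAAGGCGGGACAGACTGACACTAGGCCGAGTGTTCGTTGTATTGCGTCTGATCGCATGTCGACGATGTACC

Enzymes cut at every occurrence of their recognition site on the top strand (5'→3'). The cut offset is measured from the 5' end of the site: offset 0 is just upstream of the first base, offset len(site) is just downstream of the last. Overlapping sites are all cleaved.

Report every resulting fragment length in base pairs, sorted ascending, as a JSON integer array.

Site scan:
  EstIX (CCTATGG, off=2): starts [248] → cuts [0]
  PtaX (TCTG, off=4): starts [17, 134, 140, 225] → cuts [21, 138, 144, 229]

All cut coordinates (distinct, sorted): [0, 21, 138, 144, 229]

Fragments:
  0→21: 21 bp
  21→138: 117 bp
  138→144: 6 bp
  144→229: 85 bp
  229→0 (wrap): 250-229+0 = 21 bp

[6,21,21,85,117]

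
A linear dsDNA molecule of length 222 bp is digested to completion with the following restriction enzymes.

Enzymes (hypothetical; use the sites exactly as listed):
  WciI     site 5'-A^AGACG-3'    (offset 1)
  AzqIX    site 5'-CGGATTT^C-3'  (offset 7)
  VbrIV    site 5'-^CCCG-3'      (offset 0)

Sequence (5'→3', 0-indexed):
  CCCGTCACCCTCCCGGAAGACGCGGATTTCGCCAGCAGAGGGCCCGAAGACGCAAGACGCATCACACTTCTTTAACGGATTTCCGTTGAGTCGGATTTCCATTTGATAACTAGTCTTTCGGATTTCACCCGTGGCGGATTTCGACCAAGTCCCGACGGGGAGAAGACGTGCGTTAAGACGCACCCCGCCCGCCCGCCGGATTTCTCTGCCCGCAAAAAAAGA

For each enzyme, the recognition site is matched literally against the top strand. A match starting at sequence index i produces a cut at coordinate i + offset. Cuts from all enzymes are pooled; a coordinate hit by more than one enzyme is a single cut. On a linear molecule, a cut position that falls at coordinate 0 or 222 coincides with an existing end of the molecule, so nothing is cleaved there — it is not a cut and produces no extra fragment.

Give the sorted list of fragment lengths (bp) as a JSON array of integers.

[2,4,4,5,5,6,7,8,9,11,12,12,12,13,13,14,14,16,27,28]

Per-enzyme occurrences:
  WciI (AAGACG, off=1): starts [16, 46, 53, 162, 174] → cuts [17, 47, 54, 163, 175]
  AzqIX (CGGATTTC, off=7): starts [22, 75, 91, 118, 134, 196] → cuts [29, 82, 98, 125, 141, 203]
  VbrIV (CCCG, off=0): starts [0, 11, 42, 127, 150, 183, 187, 191, 208] → cuts [11, 42, 127, 150, 183, 187, 191, 208] (position 0 is a terminus of the linear molecule — no cut)

All cut coordinates (distinct, sorted): [11, 17, 29, 42, 47, 54, 82, 98, 125, 127, 141, 150, 163, 175, 183, 187, 191, 203, 208]

Fragments:
  [0,11): 11 bp
  [11,17): 6 bp
  [17,29): 12 bp
  [29,42): 13 bp
  [42,47): 5 bp
  [47,54): 7 bp
  [54,82): 28 bp
  [82,98): 16 bp
  [98,125): 27 bp
  [125,127): 2 bp
  [127,141): 14 bp
  [141,150): 9 bp
  [150,163): 13 bp
  [163,175): 12 bp
  [175,183): 8 bp
  [183,187): 4 bp
  [187,191): 4 bp
  [191,203): 12 bp
  [203,208): 5 bp
  [208,222): 14 bp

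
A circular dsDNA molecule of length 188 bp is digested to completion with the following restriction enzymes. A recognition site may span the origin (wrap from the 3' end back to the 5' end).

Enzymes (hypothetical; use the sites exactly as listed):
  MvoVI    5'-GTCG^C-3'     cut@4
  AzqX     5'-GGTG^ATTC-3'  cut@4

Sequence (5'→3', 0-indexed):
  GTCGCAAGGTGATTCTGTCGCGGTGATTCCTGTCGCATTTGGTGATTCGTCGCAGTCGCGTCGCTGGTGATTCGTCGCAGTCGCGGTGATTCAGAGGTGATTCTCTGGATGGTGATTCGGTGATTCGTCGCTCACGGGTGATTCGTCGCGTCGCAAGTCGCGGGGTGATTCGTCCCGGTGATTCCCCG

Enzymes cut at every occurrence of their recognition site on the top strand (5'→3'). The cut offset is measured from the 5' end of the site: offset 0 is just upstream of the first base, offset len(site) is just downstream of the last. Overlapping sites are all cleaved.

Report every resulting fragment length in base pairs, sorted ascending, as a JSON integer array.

[5,5,5,5,6,6,6,7,7,7,8,8,8,8,8,9,9,10,10,11,12,13,15]

Scan for sites:
  MvoVI (GTCGC, off=4): starts [0, 16, 31, 48, 54, 59, 73, 79, 126, 144, 149, 156] → cuts [4, 20, 35, 52, 58, 63, 77, 83, 130, 148, 153, 160]
  AzqX (GGTGATTC, off=4): starts [7, 21, 40, 65, 84, 95, 110, 118, 136, 163, 176] → cuts [11, 25, 44, 69, 88, 99, 114, 122, 140, 167, 180]

Pooled cuts: [4, 11, 20, 25, 35, 44, 52, 58, 63, 69, 77, 83, 88, 99, 114, 122, 130, 140, 148, 153, 160, 167, 180]

Fragment lengths:
  4→11: 7 bp
  11→20: 9 bp
  20→25: 5 bp
  25→35: 10 bp
  35→44: 9 bp
  44→52: 8 bp
  52→58: 6 bp
  58→63: 5 bp
  63→69: 6 bp
  69→77: 8 bp
  77→83: 6 bp
  83→88: 5 bp
  88→99: 11 bp
  99→114: 15 bp
  114→122: 8 bp
  122→130: 8 bp
  130→140: 10 bp
  140→148: 8 bp
  148→153: 5 bp
  153→160: 7 bp
  160→167: 7 bp
  167→180: 13 bp
  180→4 (wrap): 188-180+4 = 12 bp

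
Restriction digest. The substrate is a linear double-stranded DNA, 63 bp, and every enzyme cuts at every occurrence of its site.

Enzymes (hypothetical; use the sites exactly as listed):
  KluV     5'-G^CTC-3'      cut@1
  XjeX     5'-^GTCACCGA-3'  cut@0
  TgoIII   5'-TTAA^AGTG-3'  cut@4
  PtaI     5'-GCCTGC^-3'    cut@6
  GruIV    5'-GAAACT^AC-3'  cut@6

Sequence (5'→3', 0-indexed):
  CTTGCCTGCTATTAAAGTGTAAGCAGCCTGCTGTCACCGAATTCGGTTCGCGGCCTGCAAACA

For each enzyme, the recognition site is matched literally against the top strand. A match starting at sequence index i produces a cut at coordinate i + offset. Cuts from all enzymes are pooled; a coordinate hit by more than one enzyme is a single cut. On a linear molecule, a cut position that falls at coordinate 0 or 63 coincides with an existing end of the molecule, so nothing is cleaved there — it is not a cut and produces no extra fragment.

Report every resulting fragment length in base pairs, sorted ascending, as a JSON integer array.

[1,5,6,9,16,26]

Scan for sites:
  KluV (GCTC, off=1): no sites
  XjeX GTCACCGA/0: at [32] ⇒ [32]
  TgoIII TTAAAGTG/4: at [11] ⇒ [15]
  PtaI GCCTGC/6: at [3, 25, 52] ⇒ [9, 31, 58]
  GruIV (GAAACTAC, off=6): no sites

All cut coordinates (distinct, sorted): [9, 15, 31, 32, 58]

Fragments:
  [0,9): 9 bp
  [9,15): 6 bp
  [15,31): 16 bp
  [31,32): 1 bp
  [32,58): 26 bp
  [58,63): 5 bp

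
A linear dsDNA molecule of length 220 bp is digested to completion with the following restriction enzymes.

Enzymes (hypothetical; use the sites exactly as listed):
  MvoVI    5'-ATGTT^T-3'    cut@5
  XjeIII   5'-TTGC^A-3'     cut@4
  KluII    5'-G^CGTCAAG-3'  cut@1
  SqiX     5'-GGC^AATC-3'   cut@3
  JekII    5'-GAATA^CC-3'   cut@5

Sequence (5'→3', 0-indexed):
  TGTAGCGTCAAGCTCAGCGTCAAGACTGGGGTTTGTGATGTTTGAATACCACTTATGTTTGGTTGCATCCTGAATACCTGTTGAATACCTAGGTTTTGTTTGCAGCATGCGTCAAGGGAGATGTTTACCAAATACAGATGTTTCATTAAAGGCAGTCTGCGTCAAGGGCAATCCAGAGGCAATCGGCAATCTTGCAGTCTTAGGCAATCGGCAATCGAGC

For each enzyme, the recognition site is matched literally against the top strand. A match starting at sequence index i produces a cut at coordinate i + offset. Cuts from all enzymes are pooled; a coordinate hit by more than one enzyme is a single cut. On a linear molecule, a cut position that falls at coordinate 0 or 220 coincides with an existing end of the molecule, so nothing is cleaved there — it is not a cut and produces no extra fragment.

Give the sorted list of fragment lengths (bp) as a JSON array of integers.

[5,6,6,7,7,7,8,8,10,10,10,11,11,11,12,16,16,17,17,25]

Site scan:
  MvoVI (ATGTTT, off=5): starts [37, 54, 120, 137] → cuts [42, 59, 125, 142]
  XjeIII (TTGCA, off=4): starts [62, 99, 191] → cuts [66, 103, 195]
  KluII (GCGTCAAG, off=1): starts [4, 16, 108, 158] → cuts [5, 17, 109, 159]
  SqiX (GGCAATC, off=3): starts [166, 177, 184, 202, 209] → cuts [169, 180, 187, 205, 212]
  JekII (GAATACC, off=5): starts [43, 71, 82] → cuts [48, 76, 87]

All cut coordinates (distinct, sorted): [5, 17, 42, 48, 59, 66, 76, 87, 103, 109, 125, 142, 159, 169, 180, 187, 195, 205, 212]

Fragments:
  [0,5): 5 bp
  [5,17): 12 bp
  [17,42): 25 bp
  [42,48): 6 bp
  [48,59): 11 bp
  [59,66): 7 bp
  [66,76): 10 bp
  [76,87): 11 bp
  [87,103): 16 bp
  [103,109): 6 bp
  [109,125): 16 bp
  [125,142): 17 bp
  [142,159): 17 bp
  [159,169): 10 bp
  [169,180): 11 bp
  [180,187): 7 bp
  [187,195): 8 bp
  [195,205): 10 bp
  [205,212): 7 bp
  [212,220): 8 bp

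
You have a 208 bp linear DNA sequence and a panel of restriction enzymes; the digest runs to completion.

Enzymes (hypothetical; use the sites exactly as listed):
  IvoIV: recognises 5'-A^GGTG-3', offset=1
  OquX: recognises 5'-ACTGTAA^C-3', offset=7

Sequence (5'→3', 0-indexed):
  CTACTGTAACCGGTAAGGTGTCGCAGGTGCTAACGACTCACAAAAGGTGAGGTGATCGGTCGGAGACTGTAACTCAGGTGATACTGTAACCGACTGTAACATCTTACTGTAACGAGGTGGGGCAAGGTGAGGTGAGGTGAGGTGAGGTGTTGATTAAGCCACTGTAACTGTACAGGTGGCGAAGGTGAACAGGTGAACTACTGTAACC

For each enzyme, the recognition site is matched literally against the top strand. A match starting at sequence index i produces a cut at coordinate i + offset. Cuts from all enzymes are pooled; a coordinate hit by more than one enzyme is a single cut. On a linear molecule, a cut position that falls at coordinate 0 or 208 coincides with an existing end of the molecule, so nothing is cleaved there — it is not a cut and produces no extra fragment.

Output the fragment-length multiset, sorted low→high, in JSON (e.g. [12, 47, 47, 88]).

[2,3,4,5,5,5,5,5,7,7,8,9,9,9,10,10,13,13,15,20,22,22]

Scan for sites:
  IvoIV AGGTG/1: at [15, 24, 44, 49, 75, 114, 124, 129, 134, 139, 144, 173, 182, 190] ⇒ [16, 25, 45, 50, 76, 115, 125, 130, 135, 140, 145, 174, 183, 191]
  OquX ACTGTAAC/7: at [2, 65, 82, 92, 105, 160, 199] ⇒ [9, 72, 89, 99, 112, 167, 206]

All cut coordinates (distinct, sorted): [9, 16, 25, 45, 50, 72, 76, 89, 99, 112, 115, 125, 130, 135, 140, 145, 167, 174, 183, 191, 206]

Fragment lengths:
  [0,9): 9 bp
  [9,16): 7 bp
  [16,25): 9 bp
  [25,45): 20 bp
  [45,50): 5 bp
  [50,72): 22 bp
  [72,76): 4 bp
  [76,89): 13 bp
  [89,99): 10 bp
  [99,112): 13 bp
  [112,115): 3 bp
  [115,125): 10 bp
  [125,130): 5 bp
  [130,135): 5 bp
  [135,140): 5 bp
  [140,145): 5 bp
  [145,167): 22 bp
  [167,174): 7 bp
  [174,183): 9 bp
  [183,191): 8 bp
  [191,206): 15 bp
  [206,208): 2 bp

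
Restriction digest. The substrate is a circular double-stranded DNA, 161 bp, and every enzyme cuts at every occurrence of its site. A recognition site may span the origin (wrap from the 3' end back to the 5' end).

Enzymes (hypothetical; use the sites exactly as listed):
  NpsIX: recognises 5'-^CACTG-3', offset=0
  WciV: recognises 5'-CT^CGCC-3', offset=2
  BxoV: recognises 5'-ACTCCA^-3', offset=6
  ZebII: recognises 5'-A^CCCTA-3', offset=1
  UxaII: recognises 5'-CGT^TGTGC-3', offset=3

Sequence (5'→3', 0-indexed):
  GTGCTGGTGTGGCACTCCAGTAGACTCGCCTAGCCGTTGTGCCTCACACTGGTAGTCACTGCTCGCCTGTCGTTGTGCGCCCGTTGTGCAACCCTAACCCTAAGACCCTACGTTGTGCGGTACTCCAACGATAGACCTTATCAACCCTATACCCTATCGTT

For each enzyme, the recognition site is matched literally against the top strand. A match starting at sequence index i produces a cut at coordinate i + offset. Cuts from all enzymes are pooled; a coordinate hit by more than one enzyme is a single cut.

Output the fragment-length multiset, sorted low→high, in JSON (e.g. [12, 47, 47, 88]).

[6,7,7,7,7,8,8,9,9,10,10,11,11,14,17,20]

Scan for sites:
  NpsIX (CACTG, off=0): starts [46, 56] → cuts [46, 56]
  WciV (CTCGCC, off=2): starts [24, 61] → cuts [26, 63]
  BxoV (ACTCCA, off=6): starts [13, 121] → cuts [19, 127]
  ZebII (ACCCTA, off=1): starts [90, 96, 104, 143, 150] → cuts [91, 97, 105, 144, 151]
  UxaII (CGTTGTGC, off=3): starts [34, 70, 81, 110, 157] → cuts [37, 73, 84, 113, 160]

All cut coordinates (distinct, sorted): [19, 26, 37, 46, 56, 63, 73, 84, 91, 97, 105, 113, 127, 144, 151, 160]

Fragment lengths:
  19→26: 7 bp
  26→37: 11 bp
  37→46: 9 bp
  46→56: 10 bp
  56→63: 7 bp
  63→73: 10 bp
  73→84: 11 bp
  84→91: 7 bp
  91→97: 6 bp
  97→105: 8 bp
  105→113: 8 bp
  113→127: 14 bp
  127→144: 17 bp
  144→151: 7 bp
  151→160: 9 bp
  160→19 (wrap): 161-160+19 = 20 bp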